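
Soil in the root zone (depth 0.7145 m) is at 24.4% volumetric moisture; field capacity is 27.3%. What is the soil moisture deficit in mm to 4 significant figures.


Approach: apply the soil moisture deficit relation, SMD = (FC - theta)/100 * depth * 1000.
SMD = (27.3 - 24.4)/100 * 0.7145 * 1000 = 20.72 mm
Therefore the soil moisture deficit = 20.72 mm.


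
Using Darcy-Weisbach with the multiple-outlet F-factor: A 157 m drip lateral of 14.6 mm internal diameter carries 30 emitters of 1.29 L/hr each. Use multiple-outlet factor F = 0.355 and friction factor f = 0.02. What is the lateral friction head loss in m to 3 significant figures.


Approach: apply Darcy-Weisbach with the multiple-outlet F-factor, Q = n*q/(3600*1000) m^3/s; v = Q/A; hf = F*f*(L/D)*(v^2/(2g)).
Q = 30*1.29/(3600*1000) = 1.0750e-05 m^3/s
A = pi*(14.6e-3/2)^2 = 1.6742e-04 m^2, so v = Q/A = 0.064212 m/s
hf = 0.355*0.02*(157/0.0146)*(0.064212^2/(2*9.81)) = 0.0160 m
Therefore the lateral friction head loss = 0.0160 m.


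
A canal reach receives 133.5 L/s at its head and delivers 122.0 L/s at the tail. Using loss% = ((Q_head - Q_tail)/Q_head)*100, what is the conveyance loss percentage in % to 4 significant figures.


loss = ((133.5 - 122.0)/133.5)*100 = 8.614 %
Therefore the conveyance loss percentage = 8.614 %.


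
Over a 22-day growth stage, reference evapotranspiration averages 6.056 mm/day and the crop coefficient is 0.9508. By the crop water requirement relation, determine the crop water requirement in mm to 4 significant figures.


Approach: apply the crop water requirement relation, CWR = ET0 * Kc * days.
CWR = 6.056 * 0.9508 * 22 = 126.7 mm
Therefore the crop water requirement = 126.7 mm.


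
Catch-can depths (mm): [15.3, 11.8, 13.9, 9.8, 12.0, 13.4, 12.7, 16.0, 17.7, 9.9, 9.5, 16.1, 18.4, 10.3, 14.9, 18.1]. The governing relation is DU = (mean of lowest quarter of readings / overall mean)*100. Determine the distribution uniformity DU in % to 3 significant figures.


sorted lowest 4 of 16: [9.5, 9.8, 9.9, 10.3] -> mean = 9.8750 mm
overall mean = 13.738 mm
DU = (9.8750/13.738)*100 = 71.9 %
Therefore the distribution uniformity DU = 71.9 %.


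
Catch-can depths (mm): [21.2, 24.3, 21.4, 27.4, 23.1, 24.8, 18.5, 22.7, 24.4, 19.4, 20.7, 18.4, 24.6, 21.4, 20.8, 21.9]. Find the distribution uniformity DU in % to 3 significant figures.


Approach: apply the low-quarter distribution uniformity, DU = (mean of lowest quarter of readings / overall mean)*100.
sorted lowest 4 of 16: [18.4, 18.5, 19.4, 20.7] -> mean = 19.250 mm
overall mean = 22.188 mm
DU = (19.250/22.188)*100 = 86.8 %
Therefore the distribution uniformity DU = 86.8 %.


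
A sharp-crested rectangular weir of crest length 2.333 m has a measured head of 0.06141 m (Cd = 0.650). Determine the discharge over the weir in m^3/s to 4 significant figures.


Approach: apply the rectangular weir equation, Q = (2/3)*Cd*L*sqrt(2g)*H^1.5.
Q = (2/3)*0.650*2.333*sqrt(2*9.81)*0.06141^1.5 = 0.06815 m^3/s
Therefore the discharge over the weir = 0.06815 m^3/s.


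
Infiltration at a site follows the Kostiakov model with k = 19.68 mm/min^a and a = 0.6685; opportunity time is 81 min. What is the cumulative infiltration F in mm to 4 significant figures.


Approach: apply the Kostiakov infiltration equation, F = k*t^a.
F = 19.68 * 81^0.6685 = 371.4 mm
Therefore the cumulative infiltration F = 371.4 mm.


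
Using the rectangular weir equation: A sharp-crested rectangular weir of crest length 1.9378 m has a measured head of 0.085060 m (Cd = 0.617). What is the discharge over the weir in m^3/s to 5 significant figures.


Approach: apply the rectangular weir equation, Q = (2/3)*Cd*L*sqrt(2g)*H^1.5.
Q = (2/3)*0.617*1.9378*sqrt(2*9.81)*0.085060^1.5 = 0.087587 m^3/s
Therefore the discharge over the weir = 0.087587 m^3/s.


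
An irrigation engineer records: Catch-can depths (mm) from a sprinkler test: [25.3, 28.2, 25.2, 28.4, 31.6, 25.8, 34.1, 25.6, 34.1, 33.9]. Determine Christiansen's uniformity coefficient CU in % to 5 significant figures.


Approach: apply Christiansen's uniformity coefficient, CU = (1 - mean_abs_deviation/mean)*100.
mean = 29.22000 mm
mean |d_i - mean| = 3.364000 mm
CU = (1 - 3.364000/29.22000)*100 = 88.487 %
Therefore Christiansen's uniformity coefficient CU = 88.487 %.


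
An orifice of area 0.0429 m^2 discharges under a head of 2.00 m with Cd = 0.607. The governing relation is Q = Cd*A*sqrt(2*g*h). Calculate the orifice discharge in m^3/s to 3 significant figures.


Q = 0.607 * 0.0429 * sqrt(2*9.81*2.00) = 0.163 m^3/s
Therefore the orifice discharge = 0.163 m^3/s.


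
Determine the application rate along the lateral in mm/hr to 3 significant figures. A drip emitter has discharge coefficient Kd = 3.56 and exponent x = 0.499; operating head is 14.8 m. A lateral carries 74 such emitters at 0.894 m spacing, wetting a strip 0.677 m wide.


Approach: apply the emitter equation with a lateral mass balance, q = Kd*h^x; Q = n*q; rate = Q/(n*spacing*width).
Step 1 — single emitter flow (q = Kd*h^x):
  q = 3.56 * 14.8^0.499 = 13.659 L/hr
Step 2 — total lateral flow: Q = 74 * 13.659 = 1010.7 L/hr
Step 3 — wetted area: A = 74 * 0.894 * 0.677 = 44.788 m^2
Step 4 — application rate: Q/A = 1010.7/44.788 = 22.6 mm/hr
Therefore the application rate along the lateral = 22.6 mm/hr.


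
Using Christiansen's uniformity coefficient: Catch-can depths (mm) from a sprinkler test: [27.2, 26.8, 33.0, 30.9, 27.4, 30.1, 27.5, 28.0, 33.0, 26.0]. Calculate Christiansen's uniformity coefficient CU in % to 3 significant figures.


Approach: apply Christiansen's uniformity coefficient, CU = (1 - mean_abs_deviation/mean)*100.
mean = 28.990 mm
mean |d_i - mean| = 2.2080 mm
CU = (1 - 2.2080/28.990)*100 = 92.4 %
Therefore Christiansen's uniformity coefficient CU = 92.4 %.


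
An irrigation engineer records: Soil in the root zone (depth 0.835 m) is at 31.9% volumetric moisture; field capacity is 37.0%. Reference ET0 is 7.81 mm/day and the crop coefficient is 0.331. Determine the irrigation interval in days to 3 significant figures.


Approach: apply soil-water budget scheduling, SMD = (FC-theta)/100*depth*1000; ETc = ET0*Kc; interval = SMD/ETc.
Step 1 — soil moisture deficit:
  SMD = (37.0 - 31.9)/100 * 0.835 * 1000 = 42.585 mm
Step 2 — daily crop ET (ETc = ET0*Kc):
  ETc = 7.81 * 0.331 = 2.5851 mm/day
Step 3 — irrigation interval (SMD/ETc):
  interval = 42.585 / 2.5851 = 16.5 days
Therefore the irrigation interval = 16.5 days.


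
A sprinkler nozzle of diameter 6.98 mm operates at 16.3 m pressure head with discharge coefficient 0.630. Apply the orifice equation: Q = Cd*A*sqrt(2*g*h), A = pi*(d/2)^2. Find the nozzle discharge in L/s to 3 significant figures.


A = pi*(6.98e-3/2)^2 = 3.8265e-05 m^2
Q = 0.630 * 3.8265e-05 * sqrt(2*9.81*16.3) * 1000 = 0.431 L/s
Therefore the nozzle discharge = 0.431 L/s.


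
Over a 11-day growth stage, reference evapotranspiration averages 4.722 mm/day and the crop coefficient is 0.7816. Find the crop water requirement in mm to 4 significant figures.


Approach: apply the crop water requirement relation, CWR = ET0 * Kc * days.
CWR = 4.722 * 0.7816 * 11 = 40.60 mm
Therefore the crop water requirement = 40.60 mm.


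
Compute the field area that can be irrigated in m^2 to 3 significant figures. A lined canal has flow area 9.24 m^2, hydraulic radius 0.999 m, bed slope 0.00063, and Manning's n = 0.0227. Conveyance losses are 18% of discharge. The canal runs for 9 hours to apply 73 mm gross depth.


Approach: apply Manning's equation with a conveyance and depth budget, Q = (1/n)*A*R^(2/3)*S^(1/2); Q_field = Q*(1-loss); Area = Q_field*t/(d/1000).
Step 1 — canal discharge (Manning's equation):
  Q = (1/0.0227) * 9.24 * 0.999^(2/3) * 0.00063^(1/2) = 10.210 m^3/s
Step 2 — delivered flow: Q_field = 10.210*(1 - 18/100) = 8.3722 m^3/s
Step 3 — volume delivered: V = 8.3722 * 9*3600 = 271260 m^3
Step 4 — area served: A = V / (depth/1000) = 271260 / 0.073 = 3720000 m^2
Therefore the field area that can be irrigated = 3720000 m^2.


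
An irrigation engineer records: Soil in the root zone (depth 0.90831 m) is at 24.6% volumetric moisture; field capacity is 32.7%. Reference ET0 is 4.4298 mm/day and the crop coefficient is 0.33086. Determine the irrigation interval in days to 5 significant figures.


Approach: apply soil-water budget scheduling, SMD = (FC-theta)/100*depth*1000; ETc = ET0*Kc; interval = SMD/ETc.
Step 1 — soil moisture deficit:
  SMD = (32.7 - 24.6)/100 * 0.90831 * 1000 = 73.57311 mm
Step 2 — daily crop ET (ETc = ET0*Kc):
  ETc = 4.4298 * 0.33086 = 1.465644 mm/day
Step 3 — irrigation interval (SMD/ETc):
  interval = 73.57311 / 1.465644 = 50.198 days
Therefore the irrigation interval = 50.198 days.


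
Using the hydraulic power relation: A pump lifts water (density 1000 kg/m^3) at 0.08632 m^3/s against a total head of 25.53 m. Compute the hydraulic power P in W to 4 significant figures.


Approach: apply the hydraulic power relation, P = rho*g*Q*H.
P = 1000 * 9.81 * 0.08632 * 25.53 = 21620 W
Therefore the hydraulic power P = 21620 W.


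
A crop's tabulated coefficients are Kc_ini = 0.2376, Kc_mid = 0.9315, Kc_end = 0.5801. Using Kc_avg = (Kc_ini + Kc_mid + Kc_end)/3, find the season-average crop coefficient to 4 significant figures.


Kc_avg = (0.2376 + 0.9315 + 0.5801)/3 = 0.5831
Therefore the season-average crop coefficient = 0.5831.


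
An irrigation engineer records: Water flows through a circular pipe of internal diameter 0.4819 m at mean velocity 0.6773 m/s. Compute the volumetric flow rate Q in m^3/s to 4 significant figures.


Approach: apply the continuity equation for pipe flow, Q = A * v with A = pi*(D/2)^2.
A = pi*(0.4819/2)^2 = 0.182391 m^2
Q = 0.182391 * 0.6773 = 0.1235 m^3/s
Therefore the volumetric flow rate Q = 0.1235 m^3/s.


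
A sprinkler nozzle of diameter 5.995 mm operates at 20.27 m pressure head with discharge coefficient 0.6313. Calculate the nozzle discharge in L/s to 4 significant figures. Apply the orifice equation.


Approach: apply the orifice equation, Q = Cd*A*sqrt(2*g*h), A = pi*(d/2)^2.
A = pi*(5.995e-3/2)^2 = 2.82272e-05 m^2
Q = 0.6313 * 2.82272e-05 * sqrt(2*9.81*20.27) * 1000 = 0.3554 L/s
Therefore the nozzle discharge = 0.3554 L/s.


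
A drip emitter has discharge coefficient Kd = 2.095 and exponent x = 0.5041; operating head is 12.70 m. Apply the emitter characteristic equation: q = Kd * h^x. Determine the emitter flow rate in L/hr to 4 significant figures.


q = 2.095 * 12.70^0.5041 = 7.544 L/hr
Therefore the emitter flow rate = 7.544 L/hr.


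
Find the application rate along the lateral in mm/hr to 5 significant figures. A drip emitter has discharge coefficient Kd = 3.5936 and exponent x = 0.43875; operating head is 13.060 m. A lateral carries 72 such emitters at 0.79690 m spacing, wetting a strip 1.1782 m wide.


Approach: apply the emitter equation with a lateral mass balance, q = Kd*h^x; Q = n*q; rate = Q/(n*spacing*width).
Step 1 — single emitter flow (q = Kd*h^x):
  q = 3.5936 * 13.060^0.43875 = 11.09557 L/hr
Step 2 — total lateral flow: Q = 72 * 11.09557 = 798.8814 L/hr
Step 3 — wetted area: A = 72 * 0.79690 * 1.1782 = 67.60135 m^2
Step 4 — application rate: Q/A = 798.8814/67.60135 = 11.818 mm/hr
Therefore the application rate along the lateral = 11.818 mm/hr.


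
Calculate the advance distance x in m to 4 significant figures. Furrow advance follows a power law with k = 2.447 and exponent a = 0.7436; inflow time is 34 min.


Approach: apply the power-law advance function, x = k*t^a.
x = 2.447 * 34^0.7436 = 33.69 m
Therefore the advance distance x = 33.69 m.


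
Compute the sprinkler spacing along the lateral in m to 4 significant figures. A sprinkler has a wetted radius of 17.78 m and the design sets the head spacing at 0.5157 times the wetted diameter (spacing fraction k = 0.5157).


Approach: apply the sprinkler spacing rule (spacing as a fraction of wetted diameter), S = k*(2*R).
S = 0.5157 * (2 * 17.78) = 18.34 m
Therefore the sprinkler spacing along the lateral = 18.34 m.


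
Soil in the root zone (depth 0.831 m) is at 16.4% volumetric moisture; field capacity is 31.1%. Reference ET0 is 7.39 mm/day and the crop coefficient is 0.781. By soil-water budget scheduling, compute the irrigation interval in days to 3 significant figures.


Approach: apply soil-water budget scheduling, SMD = (FC-theta)/100*depth*1000; ETc = ET0*Kc; interval = SMD/ETc.
Step 1 — soil moisture deficit:
  SMD = (31.1 - 16.4)/100 * 0.831 * 1000 = 122.16 mm
Step 2 — daily crop ET (ETc = ET0*Kc):
  ETc = 7.39 * 0.781 = 5.7716 mm/day
Step 3 — irrigation interval (SMD/ETc):
  interval = 122.16 / 5.7716 = 21.2 days
Therefore the irrigation interval = 21.2 days.


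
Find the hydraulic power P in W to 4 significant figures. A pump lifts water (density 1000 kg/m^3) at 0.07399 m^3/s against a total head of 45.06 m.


Approach: apply the hydraulic power relation, P = rho*g*Q*H.
P = 1000 * 9.81 * 0.07399 * 45.06 = 32710 W
Therefore the hydraulic power P = 32710 W.


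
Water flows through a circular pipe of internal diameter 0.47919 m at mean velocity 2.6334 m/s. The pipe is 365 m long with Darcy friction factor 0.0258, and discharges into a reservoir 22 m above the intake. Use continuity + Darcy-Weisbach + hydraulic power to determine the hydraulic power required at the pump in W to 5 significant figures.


Approach: apply continuity + Darcy-Weisbach + hydraulic power, Q = A*v; hf = f*(L/D)*(v^2/(2g)); H = static + hf; P = rho*g*Q*H.
Step 1 — flow rate (continuity, Q = A*v):
  A = pi*(0.47919/2)^2 = 0.1803455 m^2
  Q = 0.1803455 * 2.6334 = 0.4749219 m^3/s
Step 2 — friction head loss (Darcy-Weisbach):
  hf = 0.0258 * (365/0.47919) * (2.6334^2 / (2*9.81))
  hf = 6.946075 m
Step 3 — total head: H = 22 + 6.946075 = 28.94608 m
Step 4 — hydraulic power (P = rho*g*Q*H):
  P = 1000 * 9.81 * 0.4749219 * 28.94608 = 134860 W
Therefore the hydraulic power required at the pump = 134860 W.


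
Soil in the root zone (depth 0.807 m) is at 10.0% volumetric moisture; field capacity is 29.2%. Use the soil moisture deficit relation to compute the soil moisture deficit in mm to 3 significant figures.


Approach: apply the soil moisture deficit relation, SMD = (FC - theta)/100 * depth * 1000.
SMD = (29.2 - 10.0)/100 * 0.807 * 1000 = 155 mm
Therefore the soil moisture deficit = 155 mm.


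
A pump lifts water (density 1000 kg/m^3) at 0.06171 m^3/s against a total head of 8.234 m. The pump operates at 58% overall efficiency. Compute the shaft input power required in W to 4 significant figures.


Approach: apply hydraulic power then efficiency conversion, P = rho*g*Q*H; P_in = P/eta.
Step 1 — hydraulic power (P = rho*g*Q*H):
  P = 1000 * 9.81 * 0.06171 * 8.234 = 4984.66 W
Step 2 — input power: P_in = P/eta = 4984.66 / 0.58 = 8594 W
Therefore the shaft input power required = 8594 W.


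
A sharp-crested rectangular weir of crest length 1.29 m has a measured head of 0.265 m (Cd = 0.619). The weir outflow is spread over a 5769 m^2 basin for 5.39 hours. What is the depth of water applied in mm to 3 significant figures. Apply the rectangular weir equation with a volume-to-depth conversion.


Approach: apply the rectangular weir equation with a volume-to-depth conversion, Q = (2/3)*Cd*L*sqrt(2g)*H^1.5; d = Q*t/A * 1000.
Step 1 — weir discharge:
  Q = (2/3)*0.619*1.29*sqrt(2*9.81)*0.265^1.5 = 0.32167 m^3/s
Step 2 — volume: V = 0.32167 * 5.39*3600 = 6241.6 m^3
Step 3 — depth: d = V/A * 1000 = 6241.6/5769 * 1000 = 1080 mm
Therefore the depth of water applied = 1080 mm.


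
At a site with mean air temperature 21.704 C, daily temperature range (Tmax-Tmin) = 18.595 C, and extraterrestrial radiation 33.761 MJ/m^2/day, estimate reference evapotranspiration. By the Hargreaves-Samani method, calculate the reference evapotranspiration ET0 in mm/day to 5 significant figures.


Approach: apply the Hargreaves-Samani method, ET0 = 0.0023*(Tmean+17.8)*sqrt(Tmax-Tmin)*0.408*Ra.
ET0 = 0.0023*(21.704+17.8)*sqrt(18.595)*0.408*33.761 = 5.3969 mm/day
Therefore the reference evapotranspiration ET0 = 5.3969 mm/day.


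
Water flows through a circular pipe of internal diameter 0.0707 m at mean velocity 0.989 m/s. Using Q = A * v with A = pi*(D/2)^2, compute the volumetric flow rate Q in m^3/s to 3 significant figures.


A = pi*(0.0707/2)^2 = 0.0039258 m^2
Q = 0.0039258 * 0.989 = 0.00388 m^3/s
Therefore the volumetric flow rate Q = 0.00388 m^3/s.


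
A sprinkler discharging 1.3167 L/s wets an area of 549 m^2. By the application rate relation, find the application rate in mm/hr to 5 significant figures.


Approach: apply the application rate relation, rate = (Q/A)*3600.
rate = (1.3167 / 549) * 3600 = 8.6341 mm/hr
Therefore the application rate = 8.6341 mm/hr.


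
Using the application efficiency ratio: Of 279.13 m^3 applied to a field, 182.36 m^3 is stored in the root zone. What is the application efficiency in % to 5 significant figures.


Approach: apply the application efficiency ratio, Ea = (stored/applied)*100.
Ea = (182.36/279.13)*100 = 65.332 %
Therefore the application efficiency = 65.332 %.


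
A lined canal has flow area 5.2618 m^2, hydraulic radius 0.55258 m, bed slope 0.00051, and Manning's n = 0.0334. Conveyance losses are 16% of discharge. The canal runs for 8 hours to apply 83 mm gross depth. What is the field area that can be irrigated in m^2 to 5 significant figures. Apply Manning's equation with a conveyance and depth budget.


Approach: apply Manning's equation with a conveyance and depth budget, Q = (1/n)*A*R^(2/3)*S^(1/2); Q_field = Q*(1-loss); Area = Q_field*t/(d/1000).
Step 1 — canal discharge (Manning's equation):
  Q = (1/0.0334) * 5.2618 * 0.55258^(2/3) * 0.00051^(1/2) = 2.395722 m^3/s
Step 2 — delivered flow: Q_field = 2.395722*(1 - 16/100) = 2.012406 m^3/s
Step 3 — volume delivered: V = 2.012406 * 8*3600 = 57957.30 m^3
Step 4 — area served: A = V / (depth/1000) = 57957.30 / 0.083 = 698280 m^2
Therefore the field area that can be irrigated = 698280 m^2.


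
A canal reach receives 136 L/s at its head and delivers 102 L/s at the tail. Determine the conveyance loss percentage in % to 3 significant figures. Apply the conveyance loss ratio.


Approach: apply the conveyance loss ratio, loss% = ((Q_head - Q_tail)/Q_head)*100.
loss = ((136 - 102)/136)*100 = 25.0 %
Therefore the conveyance loss percentage = 25.0 %.


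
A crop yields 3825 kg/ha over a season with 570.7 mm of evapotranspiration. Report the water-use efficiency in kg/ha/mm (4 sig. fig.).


Approach: apply the water-use efficiency ratio, WUE = yield/ET.
WUE = 3825 / 570.7 = 6.702 kg/ha/mm
Therefore the water-use efficiency = 6.702 kg/ha/mm.


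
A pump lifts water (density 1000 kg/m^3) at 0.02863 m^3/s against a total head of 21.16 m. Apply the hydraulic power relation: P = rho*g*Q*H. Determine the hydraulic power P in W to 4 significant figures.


P = 1000 * 9.81 * 0.02863 * 21.16 = 5943 W
Therefore the hydraulic power P = 5943 W.


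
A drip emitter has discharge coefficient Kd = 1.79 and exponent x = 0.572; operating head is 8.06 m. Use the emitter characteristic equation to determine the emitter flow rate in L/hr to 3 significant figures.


Approach: apply the emitter characteristic equation, q = Kd * h^x.
q = 1.79 * 8.06^0.572 = 5.91 L/hr
Therefore the emitter flow rate = 5.91 L/hr.


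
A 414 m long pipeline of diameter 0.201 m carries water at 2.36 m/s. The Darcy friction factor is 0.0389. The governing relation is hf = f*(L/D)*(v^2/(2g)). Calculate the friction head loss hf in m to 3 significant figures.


hf = 0.0389 * (414/0.201) * (2.36^2 / (2*9.81))
hf = 22.7 m
Therefore the friction head loss hf = 22.7 m.


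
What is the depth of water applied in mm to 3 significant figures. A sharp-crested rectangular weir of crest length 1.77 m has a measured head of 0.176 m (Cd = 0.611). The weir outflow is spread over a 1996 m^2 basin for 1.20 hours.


Approach: apply the rectangular weir equation with a volume-to-depth conversion, Q = (2/3)*Cd*L*sqrt(2g)*H^1.5; d = Q*t/A * 1000.
Step 1 — weir discharge:
  Q = (2/3)*0.611*1.77*sqrt(2*9.81)*0.176^1.5 = 0.23580 m^3/s
Step 2 — volume: V = 0.23580 * 1.20*3600 = 1018.7 m^3
Step 3 — depth: d = V/A * 1000 = 1018.7/1996 * 1000 = 510 mm
Therefore the depth of water applied = 510 mm.


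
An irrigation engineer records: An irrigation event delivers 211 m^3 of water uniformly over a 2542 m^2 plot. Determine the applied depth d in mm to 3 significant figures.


Approach: apply depth from volume over area, d = (V/A)*1000.
d = (211 / 2542) * 1000 = 83.0 mm
Therefore the applied depth d = 83.0 mm.


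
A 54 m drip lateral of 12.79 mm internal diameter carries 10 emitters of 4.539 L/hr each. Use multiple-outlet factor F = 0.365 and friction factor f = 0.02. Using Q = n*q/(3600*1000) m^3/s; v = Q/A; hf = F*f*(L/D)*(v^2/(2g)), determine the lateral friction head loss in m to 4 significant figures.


Q = 10*4.539/(3600*1000) = 1.26083e-05 m^3/s
A = pi*(12.79e-3/2)^2 = 1.28479e-04 m^2, so v = Q/A = 0.0981356 m/s
hf = 0.365*0.02*(54/0.01279)*(0.0981356^2/(2*9.81)) = 0.01513 m
Therefore the lateral friction head loss = 0.01513 m.


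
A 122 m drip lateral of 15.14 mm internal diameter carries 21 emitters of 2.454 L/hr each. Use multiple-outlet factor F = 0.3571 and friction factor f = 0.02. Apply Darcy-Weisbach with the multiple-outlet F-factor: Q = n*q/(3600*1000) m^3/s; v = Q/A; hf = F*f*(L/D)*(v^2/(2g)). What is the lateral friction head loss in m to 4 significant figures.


Q = 21*2.454/(3600*1000) = 1.43150e-05 m^3/s
A = pi*(15.14e-3/2)^2 = 1.80029e-04 m^2, so v = Q/A = 0.0795151 m/s
hf = 0.3571*0.02*(122/0.01514)*(0.0795151^2/(2*9.81)) = 0.01855 m
Therefore the lateral friction head loss = 0.01855 m.


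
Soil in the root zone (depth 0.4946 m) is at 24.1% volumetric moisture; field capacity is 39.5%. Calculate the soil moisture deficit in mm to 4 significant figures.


Approach: apply the soil moisture deficit relation, SMD = (FC - theta)/100 * depth * 1000.
SMD = (39.5 - 24.1)/100 * 0.4946 * 1000 = 76.17 mm
Therefore the soil moisture deficit = 76.17 mm.


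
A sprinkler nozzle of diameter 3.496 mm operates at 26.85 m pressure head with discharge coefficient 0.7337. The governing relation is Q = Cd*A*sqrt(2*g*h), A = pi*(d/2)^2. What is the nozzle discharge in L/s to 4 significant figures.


A = pi*(3.496e-3/2)^2 = 9.59915e-06 m^2
Q = 0.7337 * 9.59915e-06 * sqrt(2*9.81*26.85) * 1000 = 0.1616 L/s
Therefore the nozzle discharge = 0.1616 L/s.


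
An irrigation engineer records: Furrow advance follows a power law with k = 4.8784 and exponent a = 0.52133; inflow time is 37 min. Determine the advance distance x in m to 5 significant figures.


Approach: apply the power-law advance function, x = k*t^a.
x = 4.8784 * 37^0.52133 = 32.050 m
Therefore the advance distance x = 32.050 m.


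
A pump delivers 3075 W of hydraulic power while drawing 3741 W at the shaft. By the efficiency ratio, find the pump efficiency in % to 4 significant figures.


Approach: apply the efficiency ratio, eta = (P_out/P_in)*100.
eta = (3075 / 3741) * 100 = 82.20 %
Therefore the pump efficiency = 82.20 %.


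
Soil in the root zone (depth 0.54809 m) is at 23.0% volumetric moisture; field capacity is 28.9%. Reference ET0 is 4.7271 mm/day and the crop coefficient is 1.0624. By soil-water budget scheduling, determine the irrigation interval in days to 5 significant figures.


Approach: apply soil-water budget scheduling, SMD = (FC-theta)/100*depth*1000; ETc = ET0*Kc; interval = SMD/ETc.
Step 1 — soil moisture deficit:
  SMD = (28.9 - 23.0)/100 * 0.54809 * 1000 = 32.33731 mm
Step 2 — daily crop ET (ETc = ET0*Kc):
  ETc = 4.7271 * 1.0624 = 5.022071 mm/day
Step 3 — irrigation interval (SMD/ETc):
  interval = 32.33731 / 5.022071 = 6.4390 days
Therefore the irrigation interval = 6.4390 days.


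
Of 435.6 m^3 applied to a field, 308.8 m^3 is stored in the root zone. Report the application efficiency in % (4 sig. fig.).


Approach: apply the application efficiency ratio, Ea = (stored/applied)*100.
Ea = (308.8/435.6)*100 = 70.89 %
Therefore the application efficiency = 70.89 %.


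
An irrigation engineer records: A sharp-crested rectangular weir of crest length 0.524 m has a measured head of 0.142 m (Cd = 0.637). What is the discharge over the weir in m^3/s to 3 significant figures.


Approach: apply the rectangular weir equation, Q = (2/3)*Cd*L*sqrt(2g)*H^1.5.
Q = (2/3)*0.637*0.524*sqrt(2*9.81)*0.142^1.5 = 0.0527 m^3/s
Therefore the discharge over the weir = 0.0527 m^3/s.


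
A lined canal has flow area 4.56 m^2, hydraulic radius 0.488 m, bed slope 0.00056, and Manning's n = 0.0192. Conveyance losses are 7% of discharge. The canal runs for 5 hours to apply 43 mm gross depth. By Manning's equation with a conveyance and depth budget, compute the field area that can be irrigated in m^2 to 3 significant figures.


Approach: apply Manning's equation with a conveyance and depth budget, Q = (1/n)*A*R^(2/3)*S^(1/2); Q_field = Q*(1-loss); Area = Q_field*t/(d/1000).
Step 1 — canal discharge (Manning's equation):
  Q = (1/0.0192) * 4.56 * 0.488^(2/3) * 0.00056^(1/2) = 3.4837 m^3/s
Step 2 — delivered flow: Q_field = 3.4837*(1 - 7/100) = 3.2398 m^3/s
Step 3 — volume delivered: V = 3.2398 * 5*3600 = 58317 m^3
Step 4 — area served: A = V / (depth/1000) = 58317 / 0.043 = 1360000 m^2
Therefore the field area that can be irrigated = 1360000 m^2.


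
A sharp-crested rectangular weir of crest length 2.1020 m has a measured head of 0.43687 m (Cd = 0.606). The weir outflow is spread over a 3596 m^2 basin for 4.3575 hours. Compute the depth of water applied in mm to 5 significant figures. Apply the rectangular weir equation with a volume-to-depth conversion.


Approach: apply the rectangular weir equation with a volume-to-depth conversion, Q = (2/3)*Cd*L*sqrt(2g)*H^1.5; d = Q*t/A * 1000.
Step 1 — weir discharge:
  Q = (2/3)*0.606*2.1020*sqrt(2*9.81)*0.43687^1.5 = 1.086155 m^3/s
Step 2 — volume: V = 1.086155 * 4.3575*3600 = 17038.52 m^3
Step 3 — depth: d = V/A * 1000 = 17038.52/3596 * 1000 = 4738.2 mm
Therefore the depth of water applied = 4738.2 mm.


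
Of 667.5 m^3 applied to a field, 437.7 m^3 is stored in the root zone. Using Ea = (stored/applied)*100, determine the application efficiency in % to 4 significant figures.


Ea = (437.7/667.5)*100 = 65.57 %
Therefore the application efficiency = 65.57 %.


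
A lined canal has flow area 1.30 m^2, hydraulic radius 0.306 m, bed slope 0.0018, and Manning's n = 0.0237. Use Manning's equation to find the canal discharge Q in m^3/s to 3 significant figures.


Approach: apply Manning's equation, Q = (1/n)*A*R^(2/3)*S^(1/2).
Q = (1/0.0237) * 1.30 * 0.306^(2/3) * 0.0018^(1/2) = 1.06 m^3/s
Therefore the canal discharge Q = 1.06 m^3/s.


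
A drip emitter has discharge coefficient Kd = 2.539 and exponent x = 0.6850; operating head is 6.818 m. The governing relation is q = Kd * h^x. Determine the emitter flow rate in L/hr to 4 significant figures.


q = 2.539 * 6.818^0.6850 = 9.456 L/hr
Therefore the emitter flow rate = 9.456 L/hr.


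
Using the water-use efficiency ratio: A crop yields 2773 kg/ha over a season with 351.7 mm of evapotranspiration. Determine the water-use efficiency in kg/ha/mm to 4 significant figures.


Approach: apply the water-use efficiency ratio, WUE = yield/ET.
WUE = 2773 / 351.7 = 7.885 kg/ha/mm
Therefore the water-use efficiency = 7.885 kg/ha/mm.


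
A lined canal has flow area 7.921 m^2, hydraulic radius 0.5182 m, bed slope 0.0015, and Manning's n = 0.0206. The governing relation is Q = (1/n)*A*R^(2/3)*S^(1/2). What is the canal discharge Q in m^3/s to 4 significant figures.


Q = (1/0.0206) * 7.921 * 0.5182^(2/3) * 0.0015^(1/2) = 9.608 m^3/s
Therefore the canal discharge Q = 9.608 m^3/s.


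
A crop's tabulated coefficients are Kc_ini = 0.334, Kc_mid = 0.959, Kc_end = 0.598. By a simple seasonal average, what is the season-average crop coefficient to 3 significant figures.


Approach: apply a simple seasonal average, Kc_avg = (Kc_ini + Kc_mid + Kc_end)/3.
Kc_avg = (0.334 + 0.959 + 0.598)/3 = 0.630
Therefore the season-average crop coefficient = 0.630.


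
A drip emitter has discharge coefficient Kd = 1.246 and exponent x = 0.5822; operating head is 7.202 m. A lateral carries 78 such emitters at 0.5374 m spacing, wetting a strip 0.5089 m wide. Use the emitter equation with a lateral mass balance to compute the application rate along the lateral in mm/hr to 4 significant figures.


Approach: apply the emitter equation with a lateral mass balance, q = Kd*h^x; Q = n*q; rate = Q/(n*spacing*width).
Step 1 — single emitter flow (q = Kd*h^x):
  q = 1.246 * 7.202^0.5822 = 3.93303 L/hr
Step 2 — total lateral flow: Q = 78 * 3.93303 = 306.776 L/hr
Step 3 — wetted area: A = 78 * 0.5374 * 0.5089 = 21.3317 m^2
Step 4 — application rate: Q/A = 306.776/21.3317 = 14.38 mm/hr
Therefore the application rate along the lateral = 14.38 mm/hr.


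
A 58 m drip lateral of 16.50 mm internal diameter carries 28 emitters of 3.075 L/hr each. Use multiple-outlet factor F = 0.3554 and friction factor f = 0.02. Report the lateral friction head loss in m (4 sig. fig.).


Approach: apply Darcy-Weisbach with the multiple-outlet F-factor, Q = n*q/(3600*1000) m^3/s; v = Q/A; hf = F*f*(L/D)*(v^2/(2g)).
Q = 28*3.075/(3600*1000) = 2.39167e-05 m^3/s
A = pi*(16.50e-3/2)^2 = 2.13825e-04 m^2, so v = Q/A = 0.111852 m/s
hf = 0.3554*0.02*(58/0.01650)*(0.111852^2/(2*9.81)) = 0.01593 m
Therefore the lateral friction head loss = 0.01593 m.


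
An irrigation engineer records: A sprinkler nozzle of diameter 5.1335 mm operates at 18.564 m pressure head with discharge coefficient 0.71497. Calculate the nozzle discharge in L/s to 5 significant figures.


Approach: apply the orifice equation, Q = Cd*A*sqrt(2*g*h), A = pi*(d/2)^2.
A = pi*(5.1335e-3/2)^2 = 2.069746e-05 m^2
Q = 0.71497 * 2.069746e-05 * sqrt(2*9.81*18.564) * 1000 = 0.28242 L/s
Therefore the nozzle discharge = 0.28242 L/s.


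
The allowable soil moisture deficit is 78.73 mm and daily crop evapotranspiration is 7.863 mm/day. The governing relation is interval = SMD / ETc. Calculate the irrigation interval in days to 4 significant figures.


interval = 78.73 / 7.863 = 10.01 days
Therefore the irrigation interval = 10.01 days.


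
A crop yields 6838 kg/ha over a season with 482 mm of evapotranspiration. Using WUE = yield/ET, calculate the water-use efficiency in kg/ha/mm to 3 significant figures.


WUE = 6838 / 482 = 14.2 kg/ha/mm
Therefore the water-use efficiency = 14.2 kg/ha/mm.


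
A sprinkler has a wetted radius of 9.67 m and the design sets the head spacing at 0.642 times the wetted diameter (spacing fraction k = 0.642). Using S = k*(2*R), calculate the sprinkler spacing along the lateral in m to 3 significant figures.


S = 0.642 * (2 * 9.67) = 12.4 m
Therefore the sprinkler spacing along the lateral = 12.4 m.


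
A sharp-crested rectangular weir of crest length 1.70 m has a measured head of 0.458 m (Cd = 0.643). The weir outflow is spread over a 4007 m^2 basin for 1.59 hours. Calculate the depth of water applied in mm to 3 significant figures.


Approach: apply the rectangular weir equation with a volume-to-depth conversion, Q = (2/3)*Cd*L*sqrt(2g)*H^1.5; d = Q*t/A * 1000.
Step 1 — weir discharge:
  Q = (2/3)*0.643*1.70*sqrt(2*9.81)*0.458^1.5 = 1.0005 m^3/s
Step 2 — volume: V = 1.0005 * 1.59*3600 = 5726.9 m^3
Step 3 — depth: d = V/A * 1000 = 5726.9/4007 * 1000 = 1430 mm
Therefore the depth of water applied = 1430 mm.


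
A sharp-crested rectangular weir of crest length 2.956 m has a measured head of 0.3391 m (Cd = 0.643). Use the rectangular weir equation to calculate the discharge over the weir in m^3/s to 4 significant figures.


Approach: apply the rectangular weir equation, Q = (2/3)*Cd*L*sqrt(2g)*H^1.5.
Q = (2/3)*0.643*2.956*sqrt(2*9.81)*0.3391^1.5 = 1.108 m^3/s
Therefore the discharge over the weir = 1.108 m^3/s.


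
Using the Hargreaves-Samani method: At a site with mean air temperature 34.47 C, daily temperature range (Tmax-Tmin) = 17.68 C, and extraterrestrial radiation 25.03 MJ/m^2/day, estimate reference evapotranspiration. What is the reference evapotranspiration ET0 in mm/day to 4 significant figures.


Approach: apply the Hargreaves-Samani method, ET0 = 0.0023*(Tmean+17.8)*sqrt(Tmax-Tmin)*0.408*Ra.
ET0 = 0.0023*(34.47+17.8)*sqrt(17.68)*0.408*25.03 = 5.162 mm/day
Therefore the reference evapotranspiration ET0 = 5.162 mm/day.


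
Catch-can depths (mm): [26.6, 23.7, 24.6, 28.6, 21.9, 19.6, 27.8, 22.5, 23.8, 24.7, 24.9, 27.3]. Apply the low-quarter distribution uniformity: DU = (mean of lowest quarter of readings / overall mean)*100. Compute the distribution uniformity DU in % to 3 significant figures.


sorted lowest 3 of 12: [19.6, 21.9, 22.5] -> mean = 21.333 mm
overall mean = 24.667 mm
DU = (21.333/24.667)*100 = 86.5 %
Therefore the distribution uniformity DU = 86.5 %.


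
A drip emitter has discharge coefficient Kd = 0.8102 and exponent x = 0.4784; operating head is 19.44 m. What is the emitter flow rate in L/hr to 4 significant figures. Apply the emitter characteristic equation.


Approach: apply the emitter characteristic equation, q = Kd * h^x.
q = 0.8102 * 19.44^0.4784 = 3.350 L/hr
Therefore the emitter flow rate = 3.350 L/hr.


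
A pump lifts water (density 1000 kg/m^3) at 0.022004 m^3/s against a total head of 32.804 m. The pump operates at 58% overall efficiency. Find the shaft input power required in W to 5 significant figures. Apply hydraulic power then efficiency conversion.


Approach: apply hydraulic power then efficiency conversion, P = rho*g*Q*H; P_in = P/eta.
Step 1 — hydraulic power (P = rho*g*Q*H):
  P = 1000 * 9.81 * 0.022004 * 32.804 = 7081.047 W
Step 2 — input power: P_in = P/eta = 7081.047 / 0.58 = 12209 W
Therefore the shaft input power required = 12209 W.


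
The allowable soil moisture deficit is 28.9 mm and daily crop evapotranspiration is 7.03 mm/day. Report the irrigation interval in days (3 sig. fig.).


Approach: apply the irrigation interval relation, interval = SMD / ETc.
interval = 28.9 / 7.03 = 4.11 days
Therefore the irrigation interval = 4.11 days.


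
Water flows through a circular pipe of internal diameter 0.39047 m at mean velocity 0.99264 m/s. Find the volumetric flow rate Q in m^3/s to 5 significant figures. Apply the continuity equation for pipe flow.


Approach: apply the continuity equation for pipe flow, Q = A * v with A = pi*(D/2)^2.
A = pi*(0.39047/2)^2 = 0.1197472 m^2
Q = 0.1197472 * 0.99264 = 0.11887 m^3/s
Therefore the volumetric flow rate Q = 0.11887 m^3/s.


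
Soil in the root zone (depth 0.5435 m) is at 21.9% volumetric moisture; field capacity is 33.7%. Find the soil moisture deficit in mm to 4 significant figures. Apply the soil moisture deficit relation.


Approach: apply the soil moisture deficit relation, SMD = (FC - theta)/100 * depth * 1000.
SMD = (33.7 - 21.9)/100 * 0.5435 * 1000 = 64.13 mm
Therefore the soil moisture deficit = 64.13 mm.


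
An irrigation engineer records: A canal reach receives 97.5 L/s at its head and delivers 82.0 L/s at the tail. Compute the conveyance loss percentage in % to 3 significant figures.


Approach: apply the conveyance loss ratio, loss% = ((Q_head - Q_tail)/Q_head)*100.
loss = ((97.5 - 82.0)/97.5)*100 = 15.9 %
Therefore the conveyance loss percentage = 15.9 %.


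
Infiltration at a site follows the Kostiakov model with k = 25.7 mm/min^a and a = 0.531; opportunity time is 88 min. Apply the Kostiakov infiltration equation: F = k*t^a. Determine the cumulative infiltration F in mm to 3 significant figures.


F = 25.7 * 88^0.531 = 277 mm
Therefore the cumulative infiltration F = 277 mm.


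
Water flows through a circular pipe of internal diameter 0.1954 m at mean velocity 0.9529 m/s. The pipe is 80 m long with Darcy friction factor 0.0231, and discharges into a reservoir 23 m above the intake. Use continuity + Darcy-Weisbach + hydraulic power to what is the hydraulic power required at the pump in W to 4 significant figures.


Approach: apply continuity + Darcy-Weisbach + hydraulic power, Q = A*v; hf = f*(L/D)*(v^2/(2g)); H = static + hf; P = rho*g*Q*H.
Step 1 — flow rate (continuity, Q = A*v):
  A = pi*(0.1954/2)^2 = 0.0299874 m^2
  Q = 0.0299874 * 0.9529 = 0.0285750 m^3/s
Step 2 — friction head loss (Darcy-Weisbach):
  hf = 0.0231 * (80/0.1954) * (0.9529^2 / (2*9.81))
  hf = 0.437696 m
Step 3 — total head: H = 23 + 0.437696 = 23.4377 m
Step 4 — hydraulic power (P = rho*g*Q*H):
  P = 1000 * 9.81 * 0.0285750 * 23.4377 = 6570 W
Therefore the hydraulic power required at the pump = 6570 W.


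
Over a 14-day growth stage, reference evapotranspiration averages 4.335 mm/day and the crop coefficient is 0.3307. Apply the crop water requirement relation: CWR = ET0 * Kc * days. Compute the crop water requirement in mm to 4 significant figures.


CWR = 4.335 * 0.3307 * 14 = 20.07 mm
Therefore the crop water requirement = 20.07 mm.


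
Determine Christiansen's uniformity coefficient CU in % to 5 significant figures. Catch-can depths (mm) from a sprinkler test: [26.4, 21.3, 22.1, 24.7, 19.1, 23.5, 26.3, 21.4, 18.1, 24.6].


Approach: apply Christiansen's uniformity coefficient, CU = (1 - mean_abs_deviation/mean)*100.
mean = 22.75000 mm
mean |d_i - mean| = 2.350000 mm
CU = (1 - 2.350000/22.75000)*100 = 89.670 %
Therefore Christiansen's uniformity coefficient CU = 89.670 %.


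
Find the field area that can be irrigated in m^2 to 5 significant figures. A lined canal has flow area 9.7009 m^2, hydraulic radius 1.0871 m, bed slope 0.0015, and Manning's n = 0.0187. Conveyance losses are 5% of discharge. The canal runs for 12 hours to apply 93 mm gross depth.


Approach: apply Manning's equation with a conveyance and depth budget, Q = (1/n)*A*R^(2/3)*S^(1/2); Q_field = Q*(1-loss); Area = Q_field*t/(d/1000).
Step 1 — canal discharge (Manning's equation):
  Q = (1/0.0187) * 9.7009 * 1.0871^(2/3) * 0.0015^(1/2) = 21.24202 m^3/s
Step 2 — delivered flow: Q_field = 21.24202*(1 - 5/100) = 20.17991 m^3/s
Step 3 — volume delivered: V = 20.17991 * 12*3600 = 871772.3 m^3
Step 4 — area served: A = V / (depth/1000) = 871772.3 / 0.093 = 9373900 m^2
Therefore the field area that can be irrigated = 9373900 m^2.


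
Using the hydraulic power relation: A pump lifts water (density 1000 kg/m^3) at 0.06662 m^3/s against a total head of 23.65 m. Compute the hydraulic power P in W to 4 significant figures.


Approach: apply the hydraulic power relation, P = rho*g*Q*H.
P = 1000 * 9.81 * 0.06662 * 23.65 = 15460 W
Therefore the hydraulic power P = 15460 W.


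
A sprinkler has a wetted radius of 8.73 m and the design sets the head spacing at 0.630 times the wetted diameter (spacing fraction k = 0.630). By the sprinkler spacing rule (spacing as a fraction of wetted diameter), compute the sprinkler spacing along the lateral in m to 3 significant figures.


Approach: apply the sprinkler spacing rule (spacing as a fraction of wetted diameter), S = k*(2*R).
S = 0.630 * (2 * 8.73) = 11.0 m
Therefore the sprinkler spacing along the lateral = 11.0 m.


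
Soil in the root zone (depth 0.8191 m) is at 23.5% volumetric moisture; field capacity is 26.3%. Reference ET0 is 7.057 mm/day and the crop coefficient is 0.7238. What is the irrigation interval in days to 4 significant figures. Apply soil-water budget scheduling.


Approach: apply soil-water budget scheduling, SMD = (FC-theta)/100*depth*1000; ETc = ET0*Kc; interval = SMD/ETc.
Step 1 — soil moisture deficit:
  SMD = (26.3 - 23.5)/100 * 0.8191 * 1000 = 22.9348 mm
Step 2 — daily crop ET (ETc = ET0*Kc):
  ETc = 7.057 * 0.7238 = 5.10786 mm/day
Step 3 — irrigation interval (SMD/ETc):
  interval = 22.9348 / 5.10786 = 4.490 days
Therefore the irrigation interval = 4.490 days.


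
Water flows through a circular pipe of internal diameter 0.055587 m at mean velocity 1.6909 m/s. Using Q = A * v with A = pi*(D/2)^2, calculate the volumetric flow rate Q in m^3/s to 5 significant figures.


A = pi*(0.055587/2)^2 = 0.002426813 m^2
Q = 0.002426813 * 1.6909 = 0.0041035 m^3/s
Therefore the volumetric flow rate Q = 0.0041035 m^3/s.
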